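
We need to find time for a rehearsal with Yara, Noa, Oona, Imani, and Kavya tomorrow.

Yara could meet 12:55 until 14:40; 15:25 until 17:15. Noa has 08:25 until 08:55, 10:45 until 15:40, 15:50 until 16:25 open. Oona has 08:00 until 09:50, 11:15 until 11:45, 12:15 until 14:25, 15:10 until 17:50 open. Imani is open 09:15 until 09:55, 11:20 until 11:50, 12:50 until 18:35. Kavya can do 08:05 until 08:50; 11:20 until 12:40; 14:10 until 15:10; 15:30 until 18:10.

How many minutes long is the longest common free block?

35

Yara ∩ Noa: 12:55-14:40, 15:25-15:40, 15:50-16:25.
Yara ∩ Noa ∩ Oona: 12:55-14:25, 15:25-15:40, 15:50-16:25.
Yara ∩ Noa ∩ Oona ∩ Imani: 12:55-14:25, 15:25-15:40, 15:50-16:25.
Yara ∩ Noa ∩ Oona ∩ Imani ∩ Kavya: 14:10-14:25, 15:30-15:40, 15:50-16:25.
The longest is 15:50-16:25 at 35 minutes.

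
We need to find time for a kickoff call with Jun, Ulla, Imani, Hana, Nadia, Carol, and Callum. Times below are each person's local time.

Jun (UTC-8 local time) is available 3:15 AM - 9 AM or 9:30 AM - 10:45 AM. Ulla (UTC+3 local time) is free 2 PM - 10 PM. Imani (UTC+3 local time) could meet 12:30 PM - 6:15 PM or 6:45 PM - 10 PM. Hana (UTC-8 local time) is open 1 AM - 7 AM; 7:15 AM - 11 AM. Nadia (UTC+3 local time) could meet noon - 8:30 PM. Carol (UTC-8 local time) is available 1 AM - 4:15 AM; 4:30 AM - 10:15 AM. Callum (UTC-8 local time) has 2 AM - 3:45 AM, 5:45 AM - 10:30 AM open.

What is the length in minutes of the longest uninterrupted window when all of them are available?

75

Jun in UTC: 11:15-17:00, 17:30-18:45 (add 8h to convert from UTC-8).
Ulla in UTC: 11:00-19:00 (subtract 3h to convert from UTC+3).
Imani in UTC: 09:30-15:15, 15:45-19:00 (subtract 3h to convert from UTC+3).
Hana in UTC: 09:00-15:00, 15:15-19:00 (add 8h to convert from UTC-8).
Nadia in UTC: 09:00-17:30 (subtract 3h to convert from UTC+3).
Carol in UTC: 09:00-12:15, 12:30-18:15 (add 8h to convert from UTC-8).
Callum in UTC: 10:00-11:45, 13:45-18:30 (add 8h to convert from UTC-8).
Jun ∩ Ulla: 11:15-17:00, 17:30-18:45.
Jun ∩ Ulla ∩ Imani: 11:15-15:15, 15:45-17:00, 17:30-18:45.
Jun ∩ Ulla ∩ Imani ∩ Hana: 11:15-15:00, 15:45-17:00, 17:30-18:45.
Jun ∩ Ulla ∩ Imani ∩ Hana ∩ Nadia: 11:15-15:00, 15:45-17:00.
Jun ∩ Ulla ∩ Imani ∩ Hana ∩ Nadia ∩ Carol: 11:15-12:15, 12:30-15:00, 15:45-17:00.
Jun ∩ Ulla ∩ Imani ∩ Hana ∩ Nadia ∩ Carol ∩ Callum: 11:15-11:45, 13:45-15:00, 15:45-17:00.
Those are the intersection windows.
The longest is 13:45-15:00 at 75 minutes.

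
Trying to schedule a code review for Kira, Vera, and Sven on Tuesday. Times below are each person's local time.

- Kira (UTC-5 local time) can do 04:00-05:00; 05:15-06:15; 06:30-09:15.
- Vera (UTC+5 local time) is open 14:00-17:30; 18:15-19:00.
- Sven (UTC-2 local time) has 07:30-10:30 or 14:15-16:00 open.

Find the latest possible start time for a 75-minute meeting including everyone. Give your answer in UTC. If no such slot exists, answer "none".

none

Kira in UTC: 09:00-10:00, 10:15-11:15, 11:30-14:15 (add 5h to convert from UTC-5).
Vera in UTC: 09:00-12:30, 13:15-14:00 (subtract 5h to convert from UTC+5).
Sven in UTC: 09:30-12:30, 16:15-18:00 (add 2h to convert from UTC-2).
Kira ∩ Vera: 09:00-10:00, 10:15-11:15, 11:30-12:30, 13:15-14:00.
Kira ∩ Vera ∩ Sven: 09:30-10:00, 10:15-11:15, 11:30-12:30.
No common window is at least 75 minutes long.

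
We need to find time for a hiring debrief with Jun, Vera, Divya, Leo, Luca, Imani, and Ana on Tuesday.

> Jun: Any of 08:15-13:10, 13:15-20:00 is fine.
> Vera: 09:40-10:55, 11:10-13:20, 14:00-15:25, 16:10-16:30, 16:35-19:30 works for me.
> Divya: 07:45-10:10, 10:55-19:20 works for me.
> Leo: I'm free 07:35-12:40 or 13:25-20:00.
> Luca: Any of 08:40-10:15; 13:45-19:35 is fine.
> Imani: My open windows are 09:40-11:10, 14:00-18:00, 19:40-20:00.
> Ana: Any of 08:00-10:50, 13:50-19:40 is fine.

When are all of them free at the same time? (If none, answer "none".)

09:40-10:10, 14:00-15:25, 16:10-16:30, 16:35-18:00

Jun ∩ Vera: 09:40-10:55, 11:10-13:10, 13:15-13:20, 14:00-15:25, 16:10-16:30, 16:35-19:30.
Jun ∩ Vera ∩ Divya: 09:40-10:10, 11:10-13:10, 13:15-13:20, 14:00-15:25, 16:10-16:30, 16:35-19:20.
Jun ∩ Vera ∩ Divya ∩ Leo: 09:40-10:10, 11:10-12:40, 14:00-15:25, 16:10-16:30, 16:35-19:20.
Jun ∩ Vera ∩ Divya ∩ Leo ∩ Luca: 09:40-10:10, 14:00-15:25, 16:10-16:30, 16:35-19:20.
Jun ∩ Vera ∩ Divya ∩ Leo ∩ Luca ∩ Imani: 09:40-10:10, 14:00-15:25, 16:10-16:30, 16:35-18:00.
Jun ∩ Vera ∩ Divya ∩ Leo ∩ Luca ∩ Imani ∩ Ana: 09:40-10:10, 14:00-15:25, 16:10-16:30, 16:35-18:00.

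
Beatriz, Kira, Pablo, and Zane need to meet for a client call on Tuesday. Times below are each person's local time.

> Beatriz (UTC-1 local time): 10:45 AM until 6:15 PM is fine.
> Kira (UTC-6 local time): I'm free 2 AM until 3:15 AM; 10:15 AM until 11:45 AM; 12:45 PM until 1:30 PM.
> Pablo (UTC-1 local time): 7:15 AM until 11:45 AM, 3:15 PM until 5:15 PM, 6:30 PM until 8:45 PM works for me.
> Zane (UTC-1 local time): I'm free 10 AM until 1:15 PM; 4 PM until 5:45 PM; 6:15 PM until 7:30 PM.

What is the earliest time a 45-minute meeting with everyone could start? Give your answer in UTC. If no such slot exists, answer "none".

Beatriz in UTC: 11:45-19:15 (add 1h to convert from UTC-1).
Kira in UTC: 08:00-09:15, 16:15-17:45, 18:45-19:30 (add 6h to convert from UTC-6).
Pablo in UTC: 08:15-12:45, 16:15-18:15, 19:30-21:45 (add 1h to convert from UTC-1).
Zane in UTC: 11:00-14:15, 17:00-18:45, 19:15-20:30 (add 1h to convert from UTC-1).
Beatriz ∩ Kira: 16:15-17:45, 18:45-19:15.
Beatriz ∩ Kira ∩ Pablo: 16:15-17:45.
Beatriz ∩ Kira ∩ Pablo ∩ Zane: 17:00-17:45.
The first common window of at least 45 minutes is 17:00-17:45, so the earliest start is 17:00.

17:00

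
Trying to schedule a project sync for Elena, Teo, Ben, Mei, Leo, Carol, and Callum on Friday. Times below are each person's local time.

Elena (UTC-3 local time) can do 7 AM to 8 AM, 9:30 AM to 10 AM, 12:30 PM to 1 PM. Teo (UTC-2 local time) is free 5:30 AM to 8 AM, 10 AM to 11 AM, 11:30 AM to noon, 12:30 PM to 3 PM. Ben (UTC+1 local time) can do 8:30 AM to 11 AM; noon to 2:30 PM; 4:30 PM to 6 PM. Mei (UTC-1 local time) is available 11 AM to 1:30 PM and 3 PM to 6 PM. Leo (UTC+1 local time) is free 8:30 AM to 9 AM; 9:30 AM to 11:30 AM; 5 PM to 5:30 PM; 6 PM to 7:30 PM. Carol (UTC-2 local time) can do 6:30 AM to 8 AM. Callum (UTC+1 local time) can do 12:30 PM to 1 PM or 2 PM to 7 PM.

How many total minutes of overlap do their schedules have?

0

Elena in UTC: 10:00-11:00, 12:30-13:00, 15:30-16:00 (add 3h to convert from UTC-3).
Teo in UTC: 07:30-10:00, 12:00-13:00, 13:30-14:00, 14:30-17:00 (add 2h to convert from UTC-2).
Ben in UTC: 07:30-10:00, 11:00-13:30, 15:30-17:00 (subtract 1h to convert from UTC+1).
Mei in UTC: 12:00-14:30, 16:00-19:00 (add 1h to convert from UTC-1).
Leo in UTC: 07:30-08:00, 08:30-10:30, 16:00-16:30, 17:00-18:30 (subtract 1h to convert from UTC+1).
Carol in UTC: 08:30-10:00 (add 2h to convert from UTC-2).
Callum in UTC: 11:30-12:00, 13:00-18:00 (subtract 1h to convert from UTC+1).
Elena ∩ Teo: 12:30-13:00, 15:30-16:00.
Elena ∩ Teo ∩ Ben: 12:30-13:00, 15:30-16:00.
Elena ∩ Teo ∩ Ben ∩ Mei: 12:30-13:00.
Elena ∩ Teo ∩ Ben ∩ Mei ∩ Leo: ∅.
Elena ∩ Teo ∩ Ben ∩ Mei ∩ Leo ∩ Carol: ∅.
Elena ∩ Teo ∩ Ben ∩ Mei ∩ Leo ∩ Carol ∩ Callum: ∅.
There is no time when everyone is free.
There is no common window, so the total is 0 minutes.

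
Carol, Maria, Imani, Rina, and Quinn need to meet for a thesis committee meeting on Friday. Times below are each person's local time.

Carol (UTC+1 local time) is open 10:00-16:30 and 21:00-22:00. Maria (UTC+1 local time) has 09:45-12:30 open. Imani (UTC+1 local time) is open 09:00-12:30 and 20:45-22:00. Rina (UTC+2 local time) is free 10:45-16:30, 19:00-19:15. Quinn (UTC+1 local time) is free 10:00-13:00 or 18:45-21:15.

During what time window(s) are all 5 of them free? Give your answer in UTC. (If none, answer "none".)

09:00-11:30

Carol in UTC: 09:00-15:30, 20:00-21:00 (subtract 1h to convert from UTC+1).
Maria in UTC: 08:45-11:30 (subtract 1h to convert from UTC+1).
Imani in UTC: 08:00-11:30, 19:45-21:00 (subtract 1h to convert from UTC+1).
Rina in UTC: 08:45-14:30, 17:00-17:15 (subtract 2h to convert from UTC+2).
Quinn in UTC: 09:00-12:00, 17:45-20:15 (subtract 1h to convert from UTC+1).
Carol ∩ Maria: 09:00-11:30.
Carol ∩ Maria ∩ Imani: 09:00-11:30.
Carol ∩ Maria ∩ Imani ∩ Rina: 09:00-11:30.
Carol ∩ Maria ∩ Imani ∩ Rina ∩ Quinn: 09:00-11:30.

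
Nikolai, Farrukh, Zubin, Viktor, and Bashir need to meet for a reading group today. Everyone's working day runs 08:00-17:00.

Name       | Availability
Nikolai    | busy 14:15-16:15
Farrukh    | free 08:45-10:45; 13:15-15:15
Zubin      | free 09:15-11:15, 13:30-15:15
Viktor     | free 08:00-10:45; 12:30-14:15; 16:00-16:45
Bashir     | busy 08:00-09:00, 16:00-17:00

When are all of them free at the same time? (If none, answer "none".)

Nikolai free: 08:00-14:15, 16:15-17:00 (invert busy blocks within the working day).
Farrukh free: 08:45-10:45, 13:15-15:15.
Zubin free: 09:15-11:15, 13:30-15:15.
Viktor free: 08:00-10:45, 12:30-14:15, 16:00-16:45.
Bashir free: 09:00-16:00 (invert busy blocks within the working day).
Nikolai ∩ Farrukh: 08:45-10:45, 13:15-14:15.
Nikolai ∩ Farrukh ∩ Zubin: 09:15-10:45, 13:30-14:15.
Nikolai ∩ Farrukh ∩ Zubin ∩ Viktor: 09:15-10:45, 13:30-14:15.
Nikolai ∩ Farrukh ∩ Zubin ∩ Viktor ∩ Bashir: 09:15-10:45, 13:30-14:15.

09:15-10:45, 13:30-14:15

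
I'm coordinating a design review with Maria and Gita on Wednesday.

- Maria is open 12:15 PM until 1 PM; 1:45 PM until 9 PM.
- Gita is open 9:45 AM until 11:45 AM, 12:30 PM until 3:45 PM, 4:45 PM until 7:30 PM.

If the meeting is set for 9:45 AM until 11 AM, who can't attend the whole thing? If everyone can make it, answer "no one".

Maria

Maria: not fully free for 09:45-11:00. Gita: free for 09:45-11:00.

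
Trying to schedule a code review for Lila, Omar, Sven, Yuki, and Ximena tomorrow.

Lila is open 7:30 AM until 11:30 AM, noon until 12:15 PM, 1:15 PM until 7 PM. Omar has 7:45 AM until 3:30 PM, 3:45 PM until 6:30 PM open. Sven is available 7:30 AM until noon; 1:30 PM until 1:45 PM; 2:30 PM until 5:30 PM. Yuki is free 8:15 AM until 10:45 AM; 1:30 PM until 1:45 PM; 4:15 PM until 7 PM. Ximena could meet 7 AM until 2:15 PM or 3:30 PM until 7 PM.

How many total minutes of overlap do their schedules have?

240

Lila ∩ Omar: 07:45-11:30, 12:00-12:15, 13:15-15:30, 15:45-18:30.
Lila ∩ Omar ∩ Sven: 07:45-11:30, 13:30-13:45, 14:30-15:30, 15:45-17:30.
Lila ∩ Omar ∩ Sven ∩ Yuki: 08:15-10:45, 13:30-13:45, 16:15-17:30.
Lila ∩ Omar ∩ Sven ∩ Yuki ∩ Ximena: 08:15-10:45, 13:30-13:45, 16:15-17:30.
Summing the common windows: 150 + 15 + 75 = 240 minutes.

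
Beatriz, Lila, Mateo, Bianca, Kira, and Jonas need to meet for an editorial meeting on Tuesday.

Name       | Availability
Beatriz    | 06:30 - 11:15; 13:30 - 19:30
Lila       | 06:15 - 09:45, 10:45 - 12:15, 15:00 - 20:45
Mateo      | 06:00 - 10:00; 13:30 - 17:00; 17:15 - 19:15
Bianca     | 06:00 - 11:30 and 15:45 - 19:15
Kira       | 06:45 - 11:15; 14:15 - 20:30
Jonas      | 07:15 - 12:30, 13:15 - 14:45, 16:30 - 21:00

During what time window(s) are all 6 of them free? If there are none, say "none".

Beatriz ∩ Lila: 06:30-09:45, 10:45-11:15, 15:00-19:30.
Beatriz ∩ Lila ∩ Mateo: 06:30-09:45, 15:00-17:00, 17:15-19:15.
Beatriz ∩ Lila ∩ Mateo ∩ Bianca: 06:30-09:45, 15:45-17:00, 17:15-19:15.
Beatriz ∩ Lila ∩ Mateo ∩ Bianca ∩ Kira: 06:45-09:45, 15:45-17:00, 17:15-19:15.
Beatriz ∩ Lila ∩ Mateo ∩ Bianca ∩ Kira ∩ Jonas: 07:15-09:45, 16:30-17:00, 17:15-19:15.
So the common availability across everyone is 07:15-09:45, 16:30-17:00, 17:15-19:15.

07:15-09:45, 16:30-17:00, 17:15-19:15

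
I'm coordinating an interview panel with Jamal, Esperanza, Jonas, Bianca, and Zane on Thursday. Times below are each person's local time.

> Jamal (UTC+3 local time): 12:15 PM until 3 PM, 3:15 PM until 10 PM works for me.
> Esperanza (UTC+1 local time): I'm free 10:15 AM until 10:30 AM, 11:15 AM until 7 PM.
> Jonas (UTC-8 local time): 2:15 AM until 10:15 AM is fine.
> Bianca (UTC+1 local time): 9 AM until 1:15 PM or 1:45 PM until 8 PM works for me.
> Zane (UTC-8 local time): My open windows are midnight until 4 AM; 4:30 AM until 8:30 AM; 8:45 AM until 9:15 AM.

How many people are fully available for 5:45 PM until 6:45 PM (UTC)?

Jamal in UTC: 09:15-12:00, 12:15-19:00 (subtract 3h to convert from UTC+3).
Esperanza in UTC: 09:15-09:30, 10:15-18:00 (subtract 1h to convert from UTC+1).
Jonas in UTC: 10:15-18:15 (add 8h to convert from UTC-8).
Bianca in UTC: 08:00-12:15, 12:45-19:00 (subtract 1h to convert from UTC+1).
Zane in UTC: 08:00-12:00, 12:30-16:30, 16:45-17:15 (add 8h to convert from UTC-8).
Jamal and Bianca can make the full 17:45-18:45 slot — that's 2.

2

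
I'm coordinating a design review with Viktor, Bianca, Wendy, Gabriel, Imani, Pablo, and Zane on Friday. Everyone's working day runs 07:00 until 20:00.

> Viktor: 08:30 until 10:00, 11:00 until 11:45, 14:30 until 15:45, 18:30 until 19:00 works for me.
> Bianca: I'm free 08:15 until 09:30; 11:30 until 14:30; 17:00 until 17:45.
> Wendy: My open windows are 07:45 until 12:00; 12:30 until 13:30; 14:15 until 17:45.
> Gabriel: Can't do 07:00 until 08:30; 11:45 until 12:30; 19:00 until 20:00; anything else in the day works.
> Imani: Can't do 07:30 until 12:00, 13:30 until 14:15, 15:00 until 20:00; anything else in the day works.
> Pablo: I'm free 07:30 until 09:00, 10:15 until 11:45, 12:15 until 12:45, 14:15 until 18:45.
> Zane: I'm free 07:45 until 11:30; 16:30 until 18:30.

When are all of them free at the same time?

none

Viktor free: 08:30-10:00, 11:00-11:45, 14:30-15:45, 18:30-19:00.
Bianca free: 08:15-09:30, 11:30-14:30, 17:00-17:45.
Wendy free: 07:45-12:00, 12:30-13:30, 14:15-17:45.
Gabriel free: 08:30-11:45, 12:30-19:00 (invert busy blocks within the working day).
Imani free: 07:00-07:30, 12:00-13:30, 14:15-15:00 (invert busy blocks within the working day).
Pablo free: 07:30-09:00, 10:15-11:45, 12:15-12:45, 14:15-18:45.
Zane free: 07:45-11:30, 16:30-18:30.
Viktor ∩ Bianca: 08:30-09:30, 11:30-11:45.
Viktor ∩ Bianca ∩ Wendy: 08:30-09:30, 11:30-11:45.
Viktor ∩ Bianca ∩ Wendy ∩ Gabriel: 08:30-09:30, 11:30-11:45.
Viktor ∩ Bianca ∩ Wendy ∩ Gabriel ∩ Imani: ∅.
Viktor ∩ Bianca ∩ Wendy ∩ Gabriel ∩ Imani ∩ Pablo: ∅.
Viktor ∩ Bianca ∩ Wendy ∩ Gabriel ∩ Imani ∩ Pablo ∩ Zane: ∅.
There is no time when everyone is free.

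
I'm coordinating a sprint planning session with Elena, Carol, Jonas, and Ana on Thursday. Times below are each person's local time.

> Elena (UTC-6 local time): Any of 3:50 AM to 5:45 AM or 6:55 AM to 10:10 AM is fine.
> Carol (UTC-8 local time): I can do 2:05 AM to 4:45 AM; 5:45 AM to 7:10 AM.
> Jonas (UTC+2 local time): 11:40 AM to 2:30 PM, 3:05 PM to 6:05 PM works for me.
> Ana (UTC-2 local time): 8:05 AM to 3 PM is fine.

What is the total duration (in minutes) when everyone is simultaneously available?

Elena in UTC: 09:50-11:45, 12:55-16:10 (add 6h to convert from UTC-6).
Carol in UTC: 10:05-12:45, 13:45-15:10 (add 8h to convert from UTC-8).
Jonas in UTC: 09:40-12:30, 13:05-16:05 (subtract 2h to convert from UTC+2).
Ana in UTC: 10:05-17:00 (add 2h to convert from UTC-2).
Elena ∩ Carol: 10:05-11:45, 13:45-15:10.
Elena ∩ Carol ∩ Jonas: 10:05-11:45, 13:45-15:10.
Elena ∩ Carol ∩ Jonas ∩ Ana: 10:05-11:45, 13:45-15:10.
Those are the intersection windows.
Summing the common windows: 100 + 85 = 185 minutes.

185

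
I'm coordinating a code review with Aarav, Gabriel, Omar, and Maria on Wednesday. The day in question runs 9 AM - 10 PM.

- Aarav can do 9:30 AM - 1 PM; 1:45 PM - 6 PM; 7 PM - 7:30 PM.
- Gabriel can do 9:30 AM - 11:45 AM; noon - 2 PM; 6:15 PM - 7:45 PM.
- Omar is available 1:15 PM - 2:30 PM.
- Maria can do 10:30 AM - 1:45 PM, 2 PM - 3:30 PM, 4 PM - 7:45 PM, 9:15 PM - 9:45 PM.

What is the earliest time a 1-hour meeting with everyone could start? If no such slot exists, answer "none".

Aarav ∩ Gabriel: 09:30-11:45, 12:00-13:00, 13:45-14:00, 19:00-19:30.
Aarav ∩ Gabriel ∩ Omar: 13:45-14:00.
Aarav ∩ Gabriel ∩ Omar ∩ Maria: ∅.
There is no time when everyone is free.
No common window is at least 60 minutes long.

none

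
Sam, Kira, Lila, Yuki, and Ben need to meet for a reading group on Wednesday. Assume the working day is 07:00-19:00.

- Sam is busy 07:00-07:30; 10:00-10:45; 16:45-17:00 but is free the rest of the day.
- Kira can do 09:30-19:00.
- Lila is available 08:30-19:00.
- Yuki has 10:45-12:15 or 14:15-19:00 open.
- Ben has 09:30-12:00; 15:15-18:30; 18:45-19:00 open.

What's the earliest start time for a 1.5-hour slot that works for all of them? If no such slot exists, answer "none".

15:15

Sam free: 07:30-10:00, 10:45-16:45, 17:00-19:00 (invert busy blocks within the working day).
Kira free: 09:30-19:00.
Lila free: 08:30-19:00.
Yuki free: 10:45-12:15, 14:15-19:00.
Ben free: 09:30-12:00, 15:15-18:30, 18:45-19:00.
Sam ∩ Kira: 09:30-10:00, 10:45-16:45, 17:00-19:00.
Sam ∩ Kira ∩ Lila: 09:30-10:00, 10:45-16:45, 17:00-19:00.
Sam ∩ Kira ∩ Lila ∩ Yuki: 10:45-12:15, 14:15-16:45, 17:00-19:00.
Sam ∩ Kira ∩ Lila ∩ Yuki ∩ Ben: 10:45-12:00, 15:15-16:45, 17:00-18:30, 18:45-19:00.
The first common window of at least 90 minutes is 15:15-16:45, so the earliest start is 15:15.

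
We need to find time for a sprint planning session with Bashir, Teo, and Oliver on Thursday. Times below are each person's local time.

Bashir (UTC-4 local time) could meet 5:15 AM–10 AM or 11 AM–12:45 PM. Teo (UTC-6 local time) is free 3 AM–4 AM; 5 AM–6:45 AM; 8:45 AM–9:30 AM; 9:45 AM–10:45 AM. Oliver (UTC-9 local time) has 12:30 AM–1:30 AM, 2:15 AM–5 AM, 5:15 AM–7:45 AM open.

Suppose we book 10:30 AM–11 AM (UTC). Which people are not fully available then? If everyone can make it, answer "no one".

Oliver, Teo

Bashir in UTC: 09:15-14:00, 15:00-16:45 (add 4h to convert from UTC-4).
Teo in UTC: 09:00-10:00, 11:00-12:45, 14:45-15:30, 15:45-16:45 (add 6h to convert from UTC-6).
Oliver in UTC: 09:30-10:30, 11:15-14:00, 14:15-16:45 (add 9h to convert from UTC-9).
Bashir: free for 10:30-11:00. Teo: not fully free for 10:30-11:00. Oliver: not fully free for 10:30-11:00.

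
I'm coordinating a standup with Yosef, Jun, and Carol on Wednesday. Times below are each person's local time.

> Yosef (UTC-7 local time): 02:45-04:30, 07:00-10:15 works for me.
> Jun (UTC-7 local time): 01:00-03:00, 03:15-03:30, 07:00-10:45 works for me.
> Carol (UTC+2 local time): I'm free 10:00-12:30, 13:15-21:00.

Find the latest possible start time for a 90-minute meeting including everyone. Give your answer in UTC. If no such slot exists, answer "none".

Yosef in UTC: 09:45-11:30, 14:00-17:15 (add 7h to convert from UTC-7).
Jun in UTC: 08:00-10:00, 10:15-10:30, 14:00-17:45 (add 7h to convert from UTC-7).
Carol in UTC: 08:00-10:30, 11:15-19:00 (subtract 2h to convert from UTC+2).
Yosef ∩ Jun: 09:45-10:00, 10:15-10:30, 14:00-17:15.
Yosef ∩ Jun ∩ Carol: 09:45-10:00, 10:15-10:30, 14:00-17:15.
The last common window of at least 90 minutes is 14:00-17:15; a 90-minute meeting can start as late as 15:45 and still end by 17:15.

15:45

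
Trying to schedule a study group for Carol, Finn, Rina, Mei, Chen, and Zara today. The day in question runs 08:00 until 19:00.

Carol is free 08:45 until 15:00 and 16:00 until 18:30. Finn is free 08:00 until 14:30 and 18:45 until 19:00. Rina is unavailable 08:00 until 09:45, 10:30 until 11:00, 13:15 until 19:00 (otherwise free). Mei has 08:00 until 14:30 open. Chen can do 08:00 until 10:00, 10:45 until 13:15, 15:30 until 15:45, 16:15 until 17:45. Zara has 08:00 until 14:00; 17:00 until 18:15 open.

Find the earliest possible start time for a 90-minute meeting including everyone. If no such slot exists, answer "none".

Carol free: 08:45-15:00, 16:00-18:30.
Finn free: 08:00-14:30, 18:45-19:00.
Rina free: 09:45-10:30, 11:00-13:15 (invert busy blocks within the working day).
Mei free: 08:00-14:30.
Chen free: 08:00-10:00, 10:45-13:15, 15:30-15:45, 16:15-17:45.
Zara free: 08:00-14:00, 17:00-18:15.
Carol ∩ Finn: 08:45-14:30.
Carol ∩ Finn ∩ Rina: 09:45-10:30, 11:00-13:15.
Carol ∩ Finn ∩ Rina ∩ Mei: 09:45-10:30, 11:00-13:15.
Carol ∩ Finn ∩ Rina ∩ Mei ∩ Chen: 09:45-10:00, 11:00-13:15.
Carol ∩ Finn ∩ Rina ∩ Mei ∩ Chen ∩ Zara: 09:45-10:00, 11:00-13:15.
The first common window of at least 90 minutes is 11:00-13:15, so the earliest start is 11:00.

11:00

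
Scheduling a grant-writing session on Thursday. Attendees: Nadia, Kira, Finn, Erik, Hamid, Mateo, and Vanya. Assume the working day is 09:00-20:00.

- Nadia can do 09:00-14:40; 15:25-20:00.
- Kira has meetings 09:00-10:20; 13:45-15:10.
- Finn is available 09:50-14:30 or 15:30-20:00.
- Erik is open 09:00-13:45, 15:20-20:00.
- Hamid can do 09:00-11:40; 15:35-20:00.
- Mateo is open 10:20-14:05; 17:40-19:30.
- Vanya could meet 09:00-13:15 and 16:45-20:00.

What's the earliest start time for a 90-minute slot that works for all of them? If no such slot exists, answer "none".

17:40

Nadia free: 09:00-14:40, 15:25-20:00.
Kira free: 10:20-13:45, 15:10-20:00 (invert busy blocks within the working day).
Finn free: 09:50-14:30, 15:30-20:00.
Erik free: 09:00-13:45, 15:20-20:00.
Hamid free: 09:00-11:40, 15:35-20:00.
Mateo free: 10:20-14:05, 17:40-19:30.
Vanya free: 09:00-13:15, 16:45-20:00.
Nadia ∩ Kira: 10:20-13:45, 15:25-20:00.
Nadia ∩ Kira ∩ Finn: 10:20-13:45, 15:30-20:00.
Nadia ∩ Kira ∩ Finn ∩ Erik: 10:20-13:45, 15:30-20:00.
Nadia ∩ Kira ∩ Finn ∩ Erik ∩ Hamid: 10:20-11:40, 15:35-20:00.
Nadia ∩ Kira ∩ Finn ∩ Erik ∩ Hamid ∩ Mateo: 10:20-11:40, 17:40-19:30.
Nadia ∩ Kira ∩ Finn ∩ Erik ∩ Hamid ∩ Mateo ∩ Vanya: 10:20-11:40, 17:40-19:30.
The first common window of at least 90 minutes is 17:40-19:30, so the earliest start is 17:40.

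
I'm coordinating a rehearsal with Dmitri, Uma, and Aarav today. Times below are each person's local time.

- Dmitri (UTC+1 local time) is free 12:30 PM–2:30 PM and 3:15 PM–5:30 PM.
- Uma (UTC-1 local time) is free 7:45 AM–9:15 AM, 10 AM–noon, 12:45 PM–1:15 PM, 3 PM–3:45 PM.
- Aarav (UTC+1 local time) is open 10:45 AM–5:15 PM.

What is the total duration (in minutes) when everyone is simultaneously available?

105

Dmitri in UTC: 11:30-13:30, 14:15-16:30 (subtract 1h to convert from UTC+1).
Uma in UTC: 08:45-10:15, 11:00-13:00, 13:45-14:15, 16:00-16:45 (add 1h to convert from UTC-1).
Aarav in UTC: 09:45-16:15 (subtract 1h to convert from UTC+1).
Dmitri ∩ Uma: 11:30-13:00, 16:00-16:30.
Dmitri ∩ Uma ∩ Aarav: 11:30-13:00, 16:00-16:15.
Summing the common windows: 90 + 15 = 105 minutes.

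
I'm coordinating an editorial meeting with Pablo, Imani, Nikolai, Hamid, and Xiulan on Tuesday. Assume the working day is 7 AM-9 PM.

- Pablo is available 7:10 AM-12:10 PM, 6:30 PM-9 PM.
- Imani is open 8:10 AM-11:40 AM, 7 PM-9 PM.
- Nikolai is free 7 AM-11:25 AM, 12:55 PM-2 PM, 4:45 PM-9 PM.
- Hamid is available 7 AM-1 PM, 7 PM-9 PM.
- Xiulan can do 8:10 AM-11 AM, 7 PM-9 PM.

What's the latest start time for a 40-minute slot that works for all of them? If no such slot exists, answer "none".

20:20

Pablo ∩ Imani: 08:10-11:40, 19:00-21:00.
Pablo ∩ Imani ∩ Nikolai: 08:10-11:25, 19:00-21:00.
Pablo ∩ Imani ∩ Nikolai ∩ Hamid: 08:10-11:25, 19:00-21:00.
Pablo ∩ Imani ∩ Nikolai ∩ Hamid ∩ Xiulan: 08:10-11:00, 19:00-21:00.
So the common availability across everyone is 08:10-11:00, 19:00-21:00.
The last common window of at least 40 minutes is 19:00-21:00; a 40-minute meeting can start as late as 20:20 and still end by 21:00.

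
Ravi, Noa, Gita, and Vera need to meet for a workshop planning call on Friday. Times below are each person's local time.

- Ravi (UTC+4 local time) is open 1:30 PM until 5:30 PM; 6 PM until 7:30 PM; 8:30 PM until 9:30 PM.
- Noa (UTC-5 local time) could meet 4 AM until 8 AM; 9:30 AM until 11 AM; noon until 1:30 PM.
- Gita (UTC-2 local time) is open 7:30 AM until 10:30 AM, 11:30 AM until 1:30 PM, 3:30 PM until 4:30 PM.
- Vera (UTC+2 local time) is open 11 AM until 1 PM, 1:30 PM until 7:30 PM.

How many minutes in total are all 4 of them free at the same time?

210

Ravi in UTC: 09:30-13:30, 14:00-15:30, 16:30-17:30 (subtract 4h to convert from UTC+4).
Noa in UTC: 09:00-13:00, 14:30-16:00, 17:00-18:30 (add 5h to convert from UTC-5).
Gita in UTC: 09:30-12:30, 13:30-15:30, 17:30-18:30 (add 2h to convert from UTC-2).
Vera in UTC: 09:00-11:00, 11:30-17:30 (subtract 2h to convert from UTC+2).
Ravi ∩ Noa: 09:30-13:00, 14:30-15:30, 17:00-17:30.
Ravi ∩ Noa ∩ Gita: 09:30-12:30, 14:30-15:30.
Ravi ∩ Noa ∩ Gita ∩ Vera: 09:30-11:00, 11:30-12:30, 14:30-15:30.
Summing the common windows: 90 + 60 + 60 = 210 minutes.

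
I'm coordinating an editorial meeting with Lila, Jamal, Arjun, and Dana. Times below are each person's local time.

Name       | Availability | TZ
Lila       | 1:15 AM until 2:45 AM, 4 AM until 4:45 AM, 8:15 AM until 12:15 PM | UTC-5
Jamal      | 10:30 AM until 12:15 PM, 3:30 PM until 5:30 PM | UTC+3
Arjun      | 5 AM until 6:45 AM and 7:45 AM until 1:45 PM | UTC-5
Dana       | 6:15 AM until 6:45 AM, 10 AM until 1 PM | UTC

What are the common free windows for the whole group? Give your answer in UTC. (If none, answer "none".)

Lila in UTC: 06:15-07:45, 09:00-09:45, 13:15-17:15 (add 5h to convert from UTC-5).
Jamal in UTC: 07:30-09:15, 12:30-14:30 (subtract 3h to convert from UTC+3).
Arjun in UTC: 10:00-11:45, 12:45-18:45 (add 5h to convert from UTC-5).
Dana in UTC: 06:15-06:45, 10:00-13:00.
Lila ∩ Jamal: 07:30-07:45, 09:00-09:15, 13:15-14:30.
Lila ∩ Jamal ∩ Arjun: 13:15-14:30.
Lila ∩ Jamal ∩ Arjun ∩ Dana: ∅.
There is no time when everyone is free.

none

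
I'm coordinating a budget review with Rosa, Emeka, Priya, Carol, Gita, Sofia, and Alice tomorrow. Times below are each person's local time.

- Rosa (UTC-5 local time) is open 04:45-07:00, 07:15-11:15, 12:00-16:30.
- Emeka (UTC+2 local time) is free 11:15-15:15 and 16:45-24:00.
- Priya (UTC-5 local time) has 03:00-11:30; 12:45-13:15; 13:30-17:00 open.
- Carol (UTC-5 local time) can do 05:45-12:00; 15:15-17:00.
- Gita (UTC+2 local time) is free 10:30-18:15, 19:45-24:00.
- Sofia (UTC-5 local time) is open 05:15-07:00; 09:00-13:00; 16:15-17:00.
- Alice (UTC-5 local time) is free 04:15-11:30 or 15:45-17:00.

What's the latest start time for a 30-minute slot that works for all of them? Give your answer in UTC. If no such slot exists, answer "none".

15:45

Rosa in UTC: 09:45-12:00, 12:15-16:15, 17:00-21:30 (add 5h to convert from UTC-5).
Emeka in UTC: 09:15-13:15, 14:45-22:00 (subtract 2h to convert from UTC+2).
Priya in UTC: 08:00-16:30, 17:45-18:15, 18:30-22:00 (add 5h to convert from UTC-5).
Carol in UTC: 10:45-17:00, 20:15-22:00 (add 5h to convert from UTC-5).
Gita in UTC: 08:30-16:15, 17:45-22:00 (subtract 2h to convert from UTC+2).
Sofia in UTC: 10:15-12:00, 14:00-18:00, 21:15-22:00 (add 5h to convert from UTC-5).
Alice in UTC: 09:15-16:30, 20:45-22:00 (add 5h to convert from UTC-5).
Rosa ∩ Emeka: 09:45-12:00, 12:15-13:15, 14:45-16:15, 17:00-21:30.
Rosa ∩ Emeka ∩ Priya: 09:45-12:00, 12:15-13:15, 14:45-16:15, 17:45-18:15, 18:30-21:30.
Rosa ∩ Emeka ∩ Priya ∩ Carol: 10:45-12:00, 12:15-13:15, 14:45-16:15, 20:15-21:30.
Rosa ∩ Emeka ∩ Priya ∩ Carol ∩ Gita: 10:45-12:00, 12:15-13:15, 14:45-16:15, 20:15-21:30.
Rosa ∩ Emeka ∩ Priya ∩ Carol ∩ Gita ∩ Sofia: 10:45-12:00, 14:45-16:15, 21:15-21:30.
Rosa ∩ Emeka ∩ Priya ∩ Carol ∩ Gita ∩ Sofia ∩ Alice: 10:45-12:00, 14:45-16:15, 21:15-21:30.
Those are the intersection windows.
The last common window of at least 30 minutes is 14:45-16:15; a 30-minute meeting can start as late as 15:45 and still end by 16:15.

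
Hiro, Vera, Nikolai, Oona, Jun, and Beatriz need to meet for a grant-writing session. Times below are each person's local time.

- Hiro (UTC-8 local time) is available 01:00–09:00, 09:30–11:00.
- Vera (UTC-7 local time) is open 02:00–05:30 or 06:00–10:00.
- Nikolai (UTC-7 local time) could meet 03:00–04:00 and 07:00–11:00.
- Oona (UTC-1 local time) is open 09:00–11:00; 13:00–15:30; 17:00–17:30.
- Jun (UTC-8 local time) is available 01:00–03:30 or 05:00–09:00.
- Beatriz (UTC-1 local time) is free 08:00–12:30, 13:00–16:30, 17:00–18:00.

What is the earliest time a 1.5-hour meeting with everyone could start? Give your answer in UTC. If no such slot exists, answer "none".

14:00

Hiro in UTC: 09:00-17:00, 17:30-19:00 (add 8h to convert from UTC-8).
Vera in UTC: 09:00-12:30, 13:00-17:00 (add 7h to convert from UTC-7).
Nikolai in UTC: 10:00-11:00, 14:00-18:00 (add 7h to convert from UTC-7).
Oona in UTC: 10:00-12:00, 14:00-16:30, 18:00-18:30 (add 1h to convert from UTC-1).
Jun in UTC: 09:00-11:30, 13:00-17:00 (add 8h to convert from UTC-8).
Beatriz in UTC: 09:00-13:30, 14:00-17:30, 18:00-19:00 (add 1h to convert from UTC-1).
Hiro ∩ Vera: 09:00-12:30, 13:00-17:00.
Hiro ∩ Vera ∩ Nikolai: 10:00-11:00, 14:00-17:00.
Hiro ∩ Vera ∩ Nikolai ∩ Oona: 10:00-11:00, 14:00-16:30.
Hiro ∩ Vera ∩ Nikolai ∩ Oona ∩ Jun: 10:00-11:00, 14:00-16:30.
Hiro ∩ Vera ∩ Nikolai ∩ Oona ∩ Jun ∩ Beatriz: 10:00-11:00, 14:00-16:30.
The first common window of at least 90 minutes is 14:00-16:30, so the earliest start is 14:00.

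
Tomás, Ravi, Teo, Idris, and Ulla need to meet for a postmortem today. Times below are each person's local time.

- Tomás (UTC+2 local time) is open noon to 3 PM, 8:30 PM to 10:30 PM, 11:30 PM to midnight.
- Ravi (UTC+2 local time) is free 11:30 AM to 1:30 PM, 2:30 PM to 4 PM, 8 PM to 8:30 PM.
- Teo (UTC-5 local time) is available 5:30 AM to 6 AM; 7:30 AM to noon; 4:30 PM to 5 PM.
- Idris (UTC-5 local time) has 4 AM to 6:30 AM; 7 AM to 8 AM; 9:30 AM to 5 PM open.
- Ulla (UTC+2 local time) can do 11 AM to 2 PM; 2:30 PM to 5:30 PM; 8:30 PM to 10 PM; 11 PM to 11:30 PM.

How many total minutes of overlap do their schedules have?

60

Tomás in UTC: 10:00-13:00, 18:30-20:30, 21:30-22:00 (subtract 2h to convert from UTC+2).
Ravi in UTC: 09:30-11:30, 12:30-14:00, 18:00-18:30 (subtract 2h to convert from UTC+2).
Teo in UTC: 10:30-11:00, 12:30-17:00, 21:30-22:00 (add 5h to convert from UTC-5).
Idris in UTC: 09:00-11:30, 12:00-13:00, 14:30-22:00 (add 5h to convert from UTC-5).
Ulla in UTC: 09:00-12:00, 12:30-15:30, 18:30-20:00, 21:00-21:30 (subtract 2h to convert from UTC+2).
Tomás ∩ Ravi: 10:00-11:30, 12:30-13:00.
Tomás ∩ Ravi ∩ Teo: 10:30-11:00, 12:30-13:00.
Tomás ∩ Ravi ∩ Teo ∩ Idris: 10:30-11:00, 12:30-13:00.
Tomás ∩ Ravi ∩ Teo ∩ Idris ∩ Ulla: 10:30-11:00, 12:30-13:00.
Summing the common windows: 30 + 30 = 60 minutes.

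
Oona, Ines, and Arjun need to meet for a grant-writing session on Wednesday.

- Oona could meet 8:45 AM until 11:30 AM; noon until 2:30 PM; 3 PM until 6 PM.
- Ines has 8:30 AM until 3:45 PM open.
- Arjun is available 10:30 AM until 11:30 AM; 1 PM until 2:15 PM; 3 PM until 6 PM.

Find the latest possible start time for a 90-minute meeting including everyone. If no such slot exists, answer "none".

Oona ∩ Ines: 08:45-11:30, 12:00-14:30, 15:00-15:45.
Oona ∩ Ines ∩ Arjun: 10:30-11:30, 13:00-14:15, 15:00-15:45.
No common window is at least 90 minutes long.

none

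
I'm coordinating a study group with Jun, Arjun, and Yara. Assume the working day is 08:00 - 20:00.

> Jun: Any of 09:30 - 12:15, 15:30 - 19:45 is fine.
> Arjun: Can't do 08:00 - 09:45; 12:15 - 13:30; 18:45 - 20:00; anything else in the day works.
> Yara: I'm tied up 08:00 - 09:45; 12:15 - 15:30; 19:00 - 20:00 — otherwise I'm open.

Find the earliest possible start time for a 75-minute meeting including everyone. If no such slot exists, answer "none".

Jun free: 09:30-12:15, 15:30-19:45.
Arjun free: 09:45-12:15, 13:30-18:45 (invert busy blocks within the working day).
Yara free: 09:45-12:15, 15:30-19:00 (invert busy blocks within the working day).
Jun ∩ Arjun: 09:45-12:15, 15:30-18:45.
Jun ∩ Arjun ∩ Yara: 09:45-12:15, 15:30-18:45.
The first common window of at least 75 minutes is 09:45-12:15, so the earliest start is 09:45.

09:45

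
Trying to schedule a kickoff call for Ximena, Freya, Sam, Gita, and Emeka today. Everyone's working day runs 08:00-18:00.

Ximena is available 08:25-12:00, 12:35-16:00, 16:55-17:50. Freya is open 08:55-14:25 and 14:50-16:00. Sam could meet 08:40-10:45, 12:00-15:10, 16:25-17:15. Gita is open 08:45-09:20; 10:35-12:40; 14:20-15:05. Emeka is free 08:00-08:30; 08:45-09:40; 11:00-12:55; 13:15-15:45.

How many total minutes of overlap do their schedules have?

50

Ximena ∩ Freya: 08:55-12:00, 12:35-14:25, 14:50-16:00.
Ximena ∩ Freya ∩ Sam: 08:55-10:45, 12:35-14:25, 14:50-15:10.
Ximena ∩ Freya ∩ Sam ∩ Gita: 08:55-09:20, 10:35-10:45, 12:35-12:40, 14:20-14:25, 14:50-15:05.
Ximena ∩ Freya ∩ Sam ∩ Gita ∩ Emeka: 08:55-09:20, 12:35-12:40, 14:20-14:25, 14:50-15:05.
Summing the common windows: 25 + 5 + 5 + 15 = 50 minutes.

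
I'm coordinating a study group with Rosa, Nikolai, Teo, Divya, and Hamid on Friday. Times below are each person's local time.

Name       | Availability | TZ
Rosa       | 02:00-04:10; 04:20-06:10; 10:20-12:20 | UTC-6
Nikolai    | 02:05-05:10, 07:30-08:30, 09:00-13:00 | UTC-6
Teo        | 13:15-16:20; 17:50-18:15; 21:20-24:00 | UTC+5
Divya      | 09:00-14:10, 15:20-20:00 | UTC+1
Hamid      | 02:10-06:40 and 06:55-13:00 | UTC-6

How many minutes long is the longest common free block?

120

Rosa in UTC: 08:00-10:10, 10:20-12:10, 16:20-18:20 (add 6h to convert from UTC-6).
Nikolai in UTC: 08:05-11:10, 13:30-14:30, 15:00-19:00 (add 6h to convert from UTC-6).
Teo in UTC: 08:15-11:20, 12:50-13:15, 16:20-19:00 (subtract 5h to convert from UTC+5).
Divya in UTC: 08:00-13:10, 14:20-19:00 (subtract 1h to convert from UTC+1).
Hamid in UTC: 08:10-12:40, 12:55-19:00 (add 6h to convert from UTC-6).
Rosa ∩ Nikolai: 08:05-10:10, 10:20-11:10, 16:20-18:20.
Rosa ∩ Nikolai ∩ Teo: 08:15-10:10, 10:20-11:10, 16:20-18:20.
Rosa ∩ Nikolai ∩ Teo ∩ Divya: 08:15-10:10, 10:20-11:10, 16:20-18:20.
Rosa ∩ Nikolai ∩ Teo ∩ Divya ∩ Hamid: 08:15-10:10, 10:20-11:10, 16:20-18:20.
The longest is 16:20-18:20 at 120 minutes.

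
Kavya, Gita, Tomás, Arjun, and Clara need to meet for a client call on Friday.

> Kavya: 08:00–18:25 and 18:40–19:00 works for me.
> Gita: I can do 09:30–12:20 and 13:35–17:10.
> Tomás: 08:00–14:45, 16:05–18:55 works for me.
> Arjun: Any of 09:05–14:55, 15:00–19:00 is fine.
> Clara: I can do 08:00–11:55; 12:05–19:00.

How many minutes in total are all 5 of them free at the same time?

295

Kavya ∩ Gita: 09:30-12:20, 13:35-17:10.
Kavya ∩ Gita ∩ Tomás: 09:30-12:20, 13:35-14:45, 16:05-17:10.
Kavya ∩ Gita ∩ Tomás ∩ Arjun: 09:30-12:20, 13:35-14:45, 16:05-17:10.
Kavya ∩ Gita ∩ Tomás ∩ Arjun ∩ Clara: 09:30-11:55, 12:05-12:20, 13:35-14:45, 16:05-17:10.
Those are the intersection windows.
Summing the common windows: 145 + 15 + 70 + 65 = 295 minutes.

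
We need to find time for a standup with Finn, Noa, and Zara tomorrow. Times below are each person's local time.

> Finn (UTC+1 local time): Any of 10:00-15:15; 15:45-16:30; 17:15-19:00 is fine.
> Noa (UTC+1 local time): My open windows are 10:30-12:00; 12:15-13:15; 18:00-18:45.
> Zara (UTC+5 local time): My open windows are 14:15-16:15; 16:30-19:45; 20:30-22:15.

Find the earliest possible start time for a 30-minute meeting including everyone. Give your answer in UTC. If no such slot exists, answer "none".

09:30

Finn in UTC: 09:00-14:15, 14:45-15:30, 16:15-18:00 (subtract 1h to convert from UTC+1).
Noa in UTC: 09:30-11:00, 11:15-12:15, 17:00-17:45 (subtract 1h to convert from UTC+1).
Zara in UTC: 09:15-11:15, 11:30-14:45, 15:30-17:15 (subtract 5h to convert from UTC+5).
Finn ∩ Noa: 09:30-11:00, 11:15-12:15, 17:00-17:45.
Finn ∩ Noa ∩ Zara: 09:30-11:00, 11:30-12:15, 17:00-17:15.
Those are the intersection windows.
The first common window of at least 30 minutes is 09:30-11:00, so the earliest start is 09:30.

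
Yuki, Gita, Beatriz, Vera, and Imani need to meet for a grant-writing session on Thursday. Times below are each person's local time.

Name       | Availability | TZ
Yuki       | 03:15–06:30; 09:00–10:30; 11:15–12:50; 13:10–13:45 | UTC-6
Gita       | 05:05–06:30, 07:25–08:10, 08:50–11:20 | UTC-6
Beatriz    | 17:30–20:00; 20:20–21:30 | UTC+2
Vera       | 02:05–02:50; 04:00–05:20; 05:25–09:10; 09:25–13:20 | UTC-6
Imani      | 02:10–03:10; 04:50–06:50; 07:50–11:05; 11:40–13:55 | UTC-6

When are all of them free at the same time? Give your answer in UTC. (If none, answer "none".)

Yuki in UTC: 09:15-12:30, 15:00-16:30, 17:15-18:50, 19:10-19:45 (add 6h to convert from UTC-6).
Gita in UTC: 11:05-12:30, 13:25-14:10, 14:50-17:20 (add 6h to convert from UTC-6).
Beatriz in UTC: 15:30-18:00, 18:20-19:30 (subtract 2h to convert from UTC+2).
Vera in UTC: 08:05-08:50, 10:00-11:20, 11:25-15:10, 15:25-19:20 (add 6h to convert from UTC-6).
Imani in UTC: 08:10-09:10, 10:50-12:50, 13:50-17:05, 17:40-19:55 (add 6h to convert from UTC-6).
Yuki ∩ Gita: 11:05-12:30, 15:00-16:30, 17:15-17:20.
Yuki ∩ Gita ∩ Beatriz: 15:30-16:30, 17:15-17:20.
Yuki ∩ Gita ∩ Beatriz ∩ Vera: 15:30-16:30, 17:15-17:20.
Yuki ∩ Gita ∩ Beatriz ∩ Vera ∩ Imani: 15:30-16:30.
So the common availability across everyone is 15:30-16:30.

15:30-16:30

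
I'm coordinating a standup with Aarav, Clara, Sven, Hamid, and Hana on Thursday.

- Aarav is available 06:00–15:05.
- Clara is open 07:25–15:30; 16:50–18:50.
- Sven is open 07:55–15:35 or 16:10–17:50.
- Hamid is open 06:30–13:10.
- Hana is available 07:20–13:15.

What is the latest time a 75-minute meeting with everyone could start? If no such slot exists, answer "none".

Aarav ∩ Clara: 07:25-15:05.
Aarav ∩ Clara ∩ Sven: 07:55-15:05.
Aarav ∩ Clara ∩ Sven ∩ Hamid: 07:55-13:10.
Aarav ∩ Clara ∩ Sven ∩ Hamid ∩ Hana: 07:55-13:10.
The last common window of at least 75 minutes is 07:55-13:10; a 75-minute meeting can start as late as 11:55 and still end by 13:10.

11:55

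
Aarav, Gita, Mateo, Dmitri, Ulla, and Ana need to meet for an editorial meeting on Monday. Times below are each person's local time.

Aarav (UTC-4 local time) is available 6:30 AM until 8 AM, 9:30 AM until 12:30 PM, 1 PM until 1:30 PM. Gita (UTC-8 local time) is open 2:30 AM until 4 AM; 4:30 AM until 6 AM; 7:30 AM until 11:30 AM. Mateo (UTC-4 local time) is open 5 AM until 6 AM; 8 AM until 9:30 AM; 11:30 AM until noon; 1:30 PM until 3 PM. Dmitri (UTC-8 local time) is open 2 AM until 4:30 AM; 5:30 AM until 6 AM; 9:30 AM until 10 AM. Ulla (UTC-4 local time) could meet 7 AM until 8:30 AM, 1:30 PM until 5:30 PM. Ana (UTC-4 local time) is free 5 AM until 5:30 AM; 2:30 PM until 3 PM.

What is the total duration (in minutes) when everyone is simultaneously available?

Aarav in UTC: 10:30-12:00, 13:30-16:30, 17:00-17:30 (add 4h to convert from UTC-4).
Gita in UTC: 10:30-12:00, 12:30-14:00, 15:30-19:30 (add 8h to convert from UTC-8).
Mateo in UTC: 09:00-10:00, 12:00-13:30, 15:30-16:00, 17:30-19:00 (add 4h to convert from UTC-4).
Dmitri in UTC: 10:00-12:30, 13:30-14:00, 17:30-18:00 (add 8h to convert from UTC-8).
Ulla in UTC: 11:00-12:30, 17:30-21:30 (add 4h to convert from UTC-4).
Ana in UTC: 09:00-09:30, 18:30-19:00 (add 4h to convert from UTC-4).
Aarav ∩ Gita: 10:30-12:00, 13:30-14:00, 15:30-16:30, 17:00-17:30.
Aarav ∩ Gita ∩ Mateo: 15:30-16:00.
Aarav ∩ Gita ∩ Mateo ∩ Dmitri: ∅.
Aarav ∩ Gita ∩ Mateo ∩ Dmitri ∩ Ulla: ∅.
Aarav ∩ Gita ∩ Mateo ∩ Dmitri ∩ Ulla ∩ Ana: ∅.
There is no time when everyone is free.
There is no common window, so the total is 0 minutes.

0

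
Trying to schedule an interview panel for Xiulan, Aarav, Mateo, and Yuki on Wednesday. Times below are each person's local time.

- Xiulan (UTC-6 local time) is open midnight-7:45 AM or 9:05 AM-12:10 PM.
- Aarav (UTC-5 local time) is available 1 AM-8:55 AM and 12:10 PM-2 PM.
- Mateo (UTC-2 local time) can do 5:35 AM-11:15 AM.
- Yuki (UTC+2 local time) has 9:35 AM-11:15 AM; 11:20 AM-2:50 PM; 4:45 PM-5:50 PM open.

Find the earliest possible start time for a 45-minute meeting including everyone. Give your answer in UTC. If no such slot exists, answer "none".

Xiulan in UTC: 06:00-13:45, 15:05-18:10 (add 6h to convert from UTC-6).
Aarav in UTC: 06:00-13:55, 17:10-19:00 (add 5h to convert from UTC-5).
Mateo in UTC: 07:35-13:15 (add 2h to convert from UTC-2).
Yuki in UTC: 07:35-09:15, 09:20-12:50, 14:45-15:50 (subtract 2h to convert from UTC+2).
Xiulan ∩ Aarav: 06:00-13:45, 17:10-18:10.
Xiulan ∩ Aarav ∩ Mateo: 07:35-13:15.
Xiulan ∩ Aarav ∩ Mateo ∩ Yuki: 07:35-09:15, 09:20-12:50.
The first common window of at least 45 minutes is 07:35-09:15, so the earliest start is 07:35.

07:35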